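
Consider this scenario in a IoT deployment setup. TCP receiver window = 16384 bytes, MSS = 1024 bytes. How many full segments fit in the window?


Given: RWND = 16384 bytes, MSS = 1024 bytes
Full segments = floor(RWND / MSS)
Full segments = floor(16384 / 1024)
Full segments = floor(16.0) = 16

16


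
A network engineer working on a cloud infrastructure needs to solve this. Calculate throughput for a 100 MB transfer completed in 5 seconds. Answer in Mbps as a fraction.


Given: file = 100 MB, time = 5 s
File in Mb = 100 * 8 = 800 Mb
Throughput = 800 / 5 Mbps
Throughput = 160 Mbps

160


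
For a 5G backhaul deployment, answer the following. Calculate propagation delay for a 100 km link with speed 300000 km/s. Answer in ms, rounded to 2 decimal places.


Given: distance = 100 km, speed = 300000 km/s
Delay = distance / speed = 100 / 300000 seconds
Delay in ms = 100 * 1000 / 300000
Delay = 0.3333 ms
Rounded to 2 dp = 0.33 ms

0.33


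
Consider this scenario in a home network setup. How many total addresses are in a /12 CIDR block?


Given: CIDR prefix /12
Host bits = 32 - 12 = 20
Total addresses = 2^20 = 1048576

1048576


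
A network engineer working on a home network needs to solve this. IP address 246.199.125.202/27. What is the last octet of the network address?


Given: IP = 246.199.125.202, prefix = /27
Subnet mask = 255.255.255.224
Last octet of IP: 202
Last octet of mask: 224
Network last octet = 202 AND 224 = 192

192


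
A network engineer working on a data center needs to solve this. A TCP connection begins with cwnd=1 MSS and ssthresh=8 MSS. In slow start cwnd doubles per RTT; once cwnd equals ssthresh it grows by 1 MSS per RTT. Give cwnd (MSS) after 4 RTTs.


RTT 0: cwnd = 1 MSS (initial)
RTT 1: cwnd = 2 MSS (slow start, doubled)
RTT 2: cwnd = 4 MSS (slow start, doubled)
RTT 3: cwnd = 8 MSS (slow start, doubled)
RTT 4: cwnd = 9 MSS (congestion avoidance, +1)

9


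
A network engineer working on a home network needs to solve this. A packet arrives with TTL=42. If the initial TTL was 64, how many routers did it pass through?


Given: initial TTL = 64, received TTL = 42
Hops = initial TTL - received TTL
Hops = 64 - 42 = 22

22


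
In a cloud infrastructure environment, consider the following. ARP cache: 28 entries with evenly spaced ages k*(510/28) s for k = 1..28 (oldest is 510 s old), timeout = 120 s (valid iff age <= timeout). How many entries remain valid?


Ages are k * 510/28 s for k = 1..28 (spacing = 18.2143 s).
Entry k is valid iff k * 510/28 <= 120 iff k <= 28 * 120 / 510 = 6.5882
n_valid = floor(6.5882) = 6
(n_stale = 28 - 6 = 22)

6


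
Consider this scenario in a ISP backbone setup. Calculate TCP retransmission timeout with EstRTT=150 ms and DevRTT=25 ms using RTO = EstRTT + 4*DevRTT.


Given: EstRTT = 150 ms, DevRTT = 25 ms
Timeout = EstRTT + 4 * DevRTT
4 * DevRTT = 4 * 25 = 100
Timeout = 150 + 100 = 250 ms

250


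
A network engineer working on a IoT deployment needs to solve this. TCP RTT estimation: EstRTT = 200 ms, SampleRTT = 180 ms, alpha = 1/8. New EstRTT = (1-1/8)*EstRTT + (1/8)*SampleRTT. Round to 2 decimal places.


Given: EstRTT = 200 ms, SampleRTT = 180 ms, alpha = 1/8
New EstRTT = (1 - alpha) * EstRTT + alpha * SampleRTT
(7/8) * 200 = 175
(1/8) * 180 = 22.5
New EstRTT = 175 + 22.5 = 197.5 ms -> 197.50 ms (2 dp)

197.50


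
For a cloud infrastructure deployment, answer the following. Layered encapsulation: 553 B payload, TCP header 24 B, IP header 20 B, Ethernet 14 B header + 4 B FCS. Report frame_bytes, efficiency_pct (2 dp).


TCP segment = 553 + 24 = 577 B
IP packet = 577 + 20 = 597 B
Ethernet frame = 597 + 14 + 4 = 615 B
Efficiency = app / frame = 553 / 615 = 0.899187 = 89.9187% -> 89.92% (2 dp)

615, 89.92


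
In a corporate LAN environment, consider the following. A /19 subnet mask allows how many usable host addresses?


Given: subnet mask /19
Host bits = 32 - 19 = 13
Total addresses = 2^13 = 8192
Usable hosts = 8192 - 2 (network + broadcast) = 8190

8190


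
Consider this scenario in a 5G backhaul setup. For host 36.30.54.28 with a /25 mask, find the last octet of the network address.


Given: IP = 36.30.54.28, prefix = /25
Subnet mask = 255.255.255.128
Last octet of IP: 28
Last octet of mask: 128
Network last octet = 28 AND 128 = 0

0


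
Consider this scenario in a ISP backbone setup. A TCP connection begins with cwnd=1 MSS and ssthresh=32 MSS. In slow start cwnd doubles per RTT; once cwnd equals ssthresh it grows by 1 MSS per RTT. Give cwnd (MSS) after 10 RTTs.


RTT 0: cwnd = 1 MSS (initial)
RTT 1: cwnd = 2 MSS (slow start, doubled)
RTT 2: cwnd = 4 MSS (slow start, doubled)
RTT 3: cwnd = 8 MSS (slow start, doubled)
RTT 4: cwnd = 16 MSS (slow start, doubled)
RTT 5: cwnd = 32 MSS (slow start, doubled)
RTT 6: cwnd = 33 MSS (congestion avoidance, +1)
RTT 7: cwnd = 34 MSS (congestion avoidance, +1)
RTT 8: cwnd = 35 MSS (congestion avoidance, +1)
RTT 9: cwnd = 36 MSS (congestion avoidance, +1)
RTT 10: cwnd = 37 MSS (congestion avoidance, +1)

37


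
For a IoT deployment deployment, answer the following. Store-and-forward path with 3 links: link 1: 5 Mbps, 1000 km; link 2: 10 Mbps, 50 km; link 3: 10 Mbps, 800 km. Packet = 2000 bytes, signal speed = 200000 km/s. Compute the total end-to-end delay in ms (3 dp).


Packet = 2000 bytes = 16000 bits. Store-and-forward: sum (t_trans + t_prop) per link.
Link 1: t_trans = 16000/(5*10^6) s = 3.2000 ms; t_prop = 1000/200000 s = 5.0000 ms; subtotal = 8.2000 ms
Link 2: t_trans = 16000/(10*10^6) s = 1.6000 ms; t_prop = 50/200000 s = 0.2500 ms; subtotal = 1.8500 ms
Link 3: t_trans = 16000/(10*10^6) s = 1.6000 ms; t_prop = 800/200000 s = 4.0000 ms; subtotal = 5.6000 ms
End-to-end = 8.2000 + 1.8500 + 5.6000 = 15.6500 ms -> 15.650 ms (3 dp)

15.650


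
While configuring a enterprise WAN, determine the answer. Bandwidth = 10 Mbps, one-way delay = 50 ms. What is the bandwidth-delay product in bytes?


Given: bandwidth = 10 Mbps, delay = 50 ms
BDP in bits = 10 * 10^6 * 50 / 1000
BDP in bits = 500000
BDP in bytes = 500000 / 8 = 62500

62500


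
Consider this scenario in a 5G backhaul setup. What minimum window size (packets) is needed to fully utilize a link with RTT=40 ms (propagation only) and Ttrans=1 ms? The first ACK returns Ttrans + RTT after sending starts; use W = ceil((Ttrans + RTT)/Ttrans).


Given: Ttrans = 1 ms, RTT = 40 ms (= 2 * Tprop, Tprop = 20 ms)
Time until first ACK returns = Ttrans + RTT = 1 + 40 = 41 ms
Need W * Ttrans >= Ttrans + RTT  ->  W >= (Ttrans + RTT) / Ttrans
(Ttrans + RTT) / Ttrans = 41 / 1 = 41
W_min = ceil(41) = 41

41


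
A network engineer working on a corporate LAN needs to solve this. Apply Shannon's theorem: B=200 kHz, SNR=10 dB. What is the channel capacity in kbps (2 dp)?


Given: B = 200 kHz, SNR = 10 dB
SNR linear = 10^(10/10) = 10
1 + SNR = 11
log2(11) = 3.4594316186
C = 200 * 1000 * 3.4594316186 = 691886.3237 bps
C = 691.886324 kbps -> 691.89 kbps (2 dp)

691.89


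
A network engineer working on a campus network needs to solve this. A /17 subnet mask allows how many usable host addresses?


Given: subnet mask /17
Host bits = 32 - 17 = 15
Total addresses = 2^15 = 32768
Usable hosts = 32768 - 2 (network + broadcast) = 32766

32766


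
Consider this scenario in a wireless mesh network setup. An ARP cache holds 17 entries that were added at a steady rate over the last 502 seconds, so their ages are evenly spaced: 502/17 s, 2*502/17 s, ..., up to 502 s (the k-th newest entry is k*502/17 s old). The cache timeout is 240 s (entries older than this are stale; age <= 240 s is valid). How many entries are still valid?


Ages are k * 502/17 s for k = 1..17 (spacing = 29.5294 s).
Entry k is valid iff k * 502/17 <= 240 iff k <= 17 * 240 / 502 = 8.1275
n_valid = floor(8.1275) = 8
(n_stale = 17 - 8 = 9)

8


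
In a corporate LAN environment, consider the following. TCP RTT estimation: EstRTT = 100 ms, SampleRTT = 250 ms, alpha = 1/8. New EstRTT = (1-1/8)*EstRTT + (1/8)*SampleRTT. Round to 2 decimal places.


Given: EstRTT = 100 ms, SampleRTT = 250 ms, alpha = 1/8
New EstRTT = (1 - alpha) * EstRTT + alpha * SampleRTT
(7/8) * 100 = 87.5
(1/8) * 250 = 31.25
New EstRTT = 87.5 + 31.25 = 118.75 ms -> 118.75 ms (2 dp)

118.75


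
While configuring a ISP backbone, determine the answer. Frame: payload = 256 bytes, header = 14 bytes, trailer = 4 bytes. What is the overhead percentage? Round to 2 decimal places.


Given: payload = 256 B, header = 14 B, trailer = 4 B
Overhead bytes = header + trailer = 14 + 4 = 18
Total frame = payload + overhead = 256 + 18 = 274
Overhead % = 18 / 274 * 100 = 6.5693% -> 6.57% (2 dp)

6.57


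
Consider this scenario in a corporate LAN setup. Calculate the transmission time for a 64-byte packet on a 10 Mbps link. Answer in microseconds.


Given: packet = 64 bytes, bandwidth = 10 Mbps
Packet in bits = 64 * 8 = 512 bits
Bandwidth = 10 * 10^6 = 10000000 bps
Time = 512 / 10000000 seconds
Time in us = 512 * 10^6 / 10000000 = 51.2

51.2


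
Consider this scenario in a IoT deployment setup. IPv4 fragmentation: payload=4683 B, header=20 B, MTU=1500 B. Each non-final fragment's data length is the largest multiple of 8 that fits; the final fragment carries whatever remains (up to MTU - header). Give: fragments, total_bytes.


Max data per non-final fragment = floor((MTU - header)/8)*8 = floor((1500 - 20)/8)*8 = floor(1480/8)*8 = 1480 B
Final fragment needs no 8-byte alignment: it can carry up to MTU - header = 1480 B
Non-final fragments needed = ceil((payload - 1480) / 1480) = ceil(3203/1480) = ceil(2.1642) = 3
Number of fragments = 3 + 1 = 4
Fragment sizes (data): 3 * 1480 B + 243 B (last, 243 <= 1480 OK)
Total bytes sent = payload + n_frags * header = 4683 + 4*20 = 4683 + 80 = 4763 B

4, 4763


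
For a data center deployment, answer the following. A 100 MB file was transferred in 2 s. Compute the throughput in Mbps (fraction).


Given: file = 100 MB, time = 2 s
File in Mb = 100 * 8 = 800 Mb
Throughput = 800 / 2 Mbps
Throughput = 400 Mbps

400


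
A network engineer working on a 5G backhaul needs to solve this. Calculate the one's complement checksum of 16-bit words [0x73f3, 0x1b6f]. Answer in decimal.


Given words: [0x73f3, 0x1b6f]
Step 1: Sum all words
Raw sum = 29683 + 7023 = 36706
One's complement = ~36706 & 0xFFFF = 28829

28829


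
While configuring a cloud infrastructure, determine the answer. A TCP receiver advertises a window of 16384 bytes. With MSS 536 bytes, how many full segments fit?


Given: RWND = 16384 bytes, MSS = 536 bytes
Full segments = floor(RWND / MSS)
Full segments = floor(16384 / 536)
Full segments = floor(30.5672) = 30

30


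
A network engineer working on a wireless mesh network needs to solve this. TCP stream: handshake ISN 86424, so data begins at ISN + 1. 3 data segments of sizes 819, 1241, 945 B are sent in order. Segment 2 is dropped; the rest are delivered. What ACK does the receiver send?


SYN uses sequence number 86424; first data byte = ISN + 1 = 86425.
Segment 1: SEQ = 86425, len = 819 B, covers [86425, 87243]
Segment 2: SEQ = 87244, len = 1241 B, covers [87244, 88484] [LOST]
Segment 3: SEQ = 88485, len = 945 B, covers [88485, 89429]
In-order data received: bytes [86425, 87243] (segments 1..1).
Segment 2 missing -> gap begins at byte 87244; later segments buffered out of order.
Cumulative ACK = next expected in-order byte = 86425 + 819 = 87244

87244


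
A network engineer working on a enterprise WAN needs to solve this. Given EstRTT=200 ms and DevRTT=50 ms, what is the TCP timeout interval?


Given: EstRTT = 200 ms, DevRTT = 50 ms
Timeout = EstRTT + 4 * DevRTT
4 * DevRTT = 4 * 50 = 200
Timeout = 200 + 200 = 400 ms

400


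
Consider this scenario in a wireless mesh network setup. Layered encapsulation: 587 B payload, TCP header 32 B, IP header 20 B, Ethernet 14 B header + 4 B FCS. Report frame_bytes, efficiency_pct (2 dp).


TCP segment = 587 + 32 = 619 B
IP packet = 619 + 20 = 639 B
Ethernet frame = 639 + 14 + 4 = 657 B
Efficiency = app / frame = 587 / 657 = 0.893455 = 89.3455% -> 89.35% (2 dp)

657, 89.35


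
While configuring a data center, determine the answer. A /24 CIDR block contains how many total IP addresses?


Given: CIDR prefix /24
Host bits = 32 - 24 = 8
Total addresses = 2^8 = 256

256


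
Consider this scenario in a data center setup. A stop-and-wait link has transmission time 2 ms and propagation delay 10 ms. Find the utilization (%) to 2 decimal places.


Given: Ttrans = 2 ms, Tprop = 10 ms
RTT = 2 * Tprop = 2 * 10 = 20 ms
U = Ttrans / (Ttrans + RTT)
U = 2 / (2 + 20)
U = 2 / 22 = 0.090909
U% = 9.09%

9.09


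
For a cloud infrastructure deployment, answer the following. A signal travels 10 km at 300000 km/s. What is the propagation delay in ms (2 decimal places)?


Given: distance = 10 km, speed = 300000 km/s
Delay = distance / speed = 10 / 300000 seconds
Delay in ms = 10 * 1000 / 300000
Delay = 0.0333 ms
Rounded to 2 dp = 0.03 ms

0.03


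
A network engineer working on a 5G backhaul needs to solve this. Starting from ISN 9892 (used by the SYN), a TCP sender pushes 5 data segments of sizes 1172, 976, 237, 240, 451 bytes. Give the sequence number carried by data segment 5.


The SYN occupies sequence number ISN = 9892, so the first data byte is ISN + 1 = 9893.
SEQ of data segment i = (ISN + 1) + sum of payload sizes of segments 1..i-1.
Segment 1: SEQ = 9893, payload = 1172 bytes
Segment 2: SEQ = 11065, payload = 976 bytes
Segment 3: SEQ = 12041, payload = 237 bytes
Segment 4: SEQ = 12278, payload = 240 bytes
Segment 5: SEQ = 12518, payload = 451 bytes
SEQ of segment 5 = 9893 + 1172 + 976 + 237 + 240 = 12518

12518


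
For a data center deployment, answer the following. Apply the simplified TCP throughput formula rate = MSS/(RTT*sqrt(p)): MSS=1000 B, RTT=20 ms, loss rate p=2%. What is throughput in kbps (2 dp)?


Given: MSS = 1000 bytes, RTT = 20 ms, loss = 2%
RTT in seconds = 20 / 1000 = 0.02
Loss rate = 2% = 0.02
sqrt(loss) = sqrt(0.02) = 0.141421356237
Throughput (bytes/s) = 1000 / (0.02 * 0.141421356237) = 353553.3906
Throughput (kbps) = 353553.3906 * 8 / 1000 = 2828.427125 -> 2828.43 kbps (2 dp)

2828.43


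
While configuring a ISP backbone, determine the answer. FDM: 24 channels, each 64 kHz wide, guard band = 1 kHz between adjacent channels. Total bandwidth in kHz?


Given: 24 channels, 64 kHz each, guard = 1 kHz
Channel bandwidth = 24 * 64 = 1536 kHz
Guard bands = 23 gaps * 1 kHz = 23 kHz
Total = 1536 + 23 = 1559 kHz

1559


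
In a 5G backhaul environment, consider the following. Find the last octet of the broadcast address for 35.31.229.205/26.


Given: IP = 35.31.229.205, prefix = /26
Host bits = 32 - 26 = 6
Network last octet = 205 AND mask = 192
Host part size = 2^6 - 1 = 63
Broadcast last octet = 192 OR 63 = 255

255


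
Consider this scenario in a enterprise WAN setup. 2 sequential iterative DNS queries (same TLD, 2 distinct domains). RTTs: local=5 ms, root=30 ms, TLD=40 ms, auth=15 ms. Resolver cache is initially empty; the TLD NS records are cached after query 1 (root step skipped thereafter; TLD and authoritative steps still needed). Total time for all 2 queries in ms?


Lookup 1 (cold cache): local + root + TLD + auth = 5 + 30 + 40 + 15 = 90 ms
Lookups 2..2 (TLD NS cached -> skip root; new domain -> still ask TLD and auth): local + TLD + auth = 5 + 40 + 15 = 60 ms each
Remaining 1 lookups: 1 * 60 = 60 ms
Total = 90 + 60 = 150 ms

150


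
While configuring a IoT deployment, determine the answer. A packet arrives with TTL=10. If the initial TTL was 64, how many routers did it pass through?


Given: initial TTL = 64, received TTL = 10
Hops = initial TTL - received TTL
Hops = 64 - 10 = 54

54


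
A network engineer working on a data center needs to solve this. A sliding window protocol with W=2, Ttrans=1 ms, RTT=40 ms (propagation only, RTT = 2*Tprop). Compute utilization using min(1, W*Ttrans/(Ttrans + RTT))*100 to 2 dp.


Given: W = 2, Ttrans = 1 ms, RTT = 40 ms (= 2 * Tprop, Tprop = 20 ms)
Cycle time = Ttrans + RTT = 1 + 40 = 41 ms (first packet sent until its ACK returns)
W * Ttrans = 2 * 1 = 2 ms of sending per cycle
W * Ttrans / (Ttrans + RTT) = 2 / 41 = 0.048780
U = min(1, 0.048780) = 0.048780
U% = 4.88%

4.88


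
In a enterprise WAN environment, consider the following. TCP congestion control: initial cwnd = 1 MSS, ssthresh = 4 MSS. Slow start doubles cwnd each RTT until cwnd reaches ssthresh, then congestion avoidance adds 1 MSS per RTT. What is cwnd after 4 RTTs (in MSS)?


RTT 0: cwnd = 1 MSS (initial)
RTT 1: cwnd = 2 MSS (slow start, doubled)
RTT 2: cwnd = 4 MSS (slow start, doubled)
RTT 3: cwnd = 5 MSS (congestion avoidance, +1)
RTT 4: cwnd = 6 MSS (congestion avoidance, +1)

6


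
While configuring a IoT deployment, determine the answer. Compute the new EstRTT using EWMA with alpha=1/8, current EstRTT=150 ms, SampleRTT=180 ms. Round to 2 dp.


Given: EstRTT = 150 ms, SampleRTT = 180 ms, alpha = 1/8
New EstRTT = (1 - alpha) * EstRTT + alpha * SampleRTT
(7/8) * 150 = 131.25
(1/8) * 180 = 22.5
New EstRTT = 131.25 + 22.5 = 153.75 ms -> 153.75 ms (2 dp)

153.75


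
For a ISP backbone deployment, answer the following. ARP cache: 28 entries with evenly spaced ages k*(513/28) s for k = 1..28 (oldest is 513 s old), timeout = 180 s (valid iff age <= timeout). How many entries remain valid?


Ages are k * 513/28 s for k = 1..28 (spacing = 18.3214 s).
Entry k is valid iff k * 513/28 <= 180 iff k <= 28 * 180 / 513 = 9.8246
n_valid = floor(9.8246) = 9
(n_stale = 28 - 9 = 19)

9


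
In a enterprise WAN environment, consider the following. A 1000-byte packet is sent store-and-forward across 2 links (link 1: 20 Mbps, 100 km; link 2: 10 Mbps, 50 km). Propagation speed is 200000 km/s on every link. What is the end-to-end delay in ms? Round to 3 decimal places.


Packet = 1000 bytes = 8000 bits. Store-and-forward: sum (t_trans + t_prop) per link.
Link 1: t_trans = 8000/(20*10^6) s = 0.4000 ms; t_prop = 100/200000 s = 0.5000 ms; subtotal = 0.9000 ms
Link 2: t_trans = 8000/(10*10^6) s = 0.8000 ms; t_prop = 50/200000 s = 0.2500 ms; subtotal = 1.0500 ms
End-to-end = 0.9000 + 1.0500 = 1.9500 ms -> 1.950 ms (3 dp)

1.950


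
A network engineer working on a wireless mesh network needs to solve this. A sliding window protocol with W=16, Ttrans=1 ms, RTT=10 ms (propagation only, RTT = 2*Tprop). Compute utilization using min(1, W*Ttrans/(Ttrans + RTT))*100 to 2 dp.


Given: W = 16, Ttrans = 1 ms, RTT = 10 ms (= 2 * Tprop, Tprop = 5 ms)
Cycle time = Ttrans + RTT = 1 + 10 = 11 ms (first packet sent until its ACK returns)
W * Ttrans = 16 * 1 = 16 ms of sending per cycle
W * Ttrans / (Ttrans + RTT) = 16 / 11 = 1.454545
U = min(1, 1.454545) = 1.000000
U% = 100.00%

100.00


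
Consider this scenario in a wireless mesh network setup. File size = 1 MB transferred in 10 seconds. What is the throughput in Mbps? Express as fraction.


Given: file = 1 MB, time = 10 s
File in Mb = 1 * 8 = 8 Mb
Throughput = 8 / 10 Mbps
Throughput = 4/5 Mbps

4/5


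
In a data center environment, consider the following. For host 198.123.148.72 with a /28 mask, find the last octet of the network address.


Given: IP = 198.123.148.72, prefix = /28
Subnet mask = 255.255.255.240
Last octet of IP: 72
Last octet of mask: 240
Network last octet = 72 AND 240 = 64

64


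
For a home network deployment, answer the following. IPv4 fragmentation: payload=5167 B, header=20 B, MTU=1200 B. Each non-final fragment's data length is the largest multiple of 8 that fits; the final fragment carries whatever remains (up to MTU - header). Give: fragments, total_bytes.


Max data per non-final fragment = floor((MTU - header)/8)*8 = floor((1200 - 20)/8)*8 = floor(1180/8)*8 = 1176 B
Final fragment needs no 8-byte alignment: it can carry up to MTU - header = 1180 B
Non-final fragments needed = ceil((payload - 1180) / 1176) = ceil(3987/1176) = ceil(3.3903) = 4
Number of fragments = 4 + 1 = 5
Fragment sizes (data): 4 * 1176 B + 463 B (last, 463 <= 1180 OK)
Total bytes sent = payload + n_frags * header = 5167 + 5*20 = 5167 + 100 = 5267 B

5, 5267


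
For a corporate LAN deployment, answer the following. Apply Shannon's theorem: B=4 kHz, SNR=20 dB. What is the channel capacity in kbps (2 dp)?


Given: B = 4 kHz, SNR = 20 dB
SNR linear = 10^(20/10) = 100
1 + SNR = 101
log2(101) = 6.6582114828
C = 4 * 1000 * 6.6582114828 = 26632.8459 bps
C = 26.632846 kbps -> 26.63 kbps (2 dp)

26.63


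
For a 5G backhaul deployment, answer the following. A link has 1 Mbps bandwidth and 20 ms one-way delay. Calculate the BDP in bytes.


Given: bandwidth = 1 Mbps, delay = 20 ms
BDP in bits = 1 * 10^6 * 20 / 1000
BDP in bits = 20000
BDP in bytes = 20000 / 8 = 2500

2500


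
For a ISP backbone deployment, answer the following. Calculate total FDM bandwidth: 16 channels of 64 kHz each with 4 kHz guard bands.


Given: 16 channels, 64 kHz each, guard = 4 kHz
Channel bandwidth = 16 * 64 = 1024 kHz
Guard bands = 15 gaps * 4 kHz = 60 kHz
Total = 1024 + 60 = 1084 kHz

1084


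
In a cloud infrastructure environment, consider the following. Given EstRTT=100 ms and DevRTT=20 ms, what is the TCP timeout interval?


Given: EstRTT = 100 ms, DevRTT = 20 ms
Timeout = EstRTT + 4 * DevRTT
4 * DevRTT = 4 * 20 = 80
Timeout = 100 + 80 = 180 ms

180


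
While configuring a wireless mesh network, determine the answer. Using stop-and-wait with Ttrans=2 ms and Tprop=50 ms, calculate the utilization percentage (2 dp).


Given: Ttrans = 2 ms, Tprop = 50 ms
RTT = 2 * Tprop = 2 * 50 = 100 ms
U = Ttrans / (Ttrans + RTT)
U = 2 / (2 + 100)
U = 2 / 102 = 0.019608
U% = 1.96%

1.96


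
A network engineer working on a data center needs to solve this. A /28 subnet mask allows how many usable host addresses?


Given: subnet mask /28
Host bits = 32 - 28 = 4
Total addresses = 2^4 = 16
Usable hosts = 16 - 2 (network + broadcast) = 14

14


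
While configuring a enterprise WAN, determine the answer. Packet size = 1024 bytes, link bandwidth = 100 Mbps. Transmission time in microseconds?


Given: packet = 1024 bytes, bandwidth = 100 Mbps
Packet in bits = 1024 * 8 = 8192 bits
Bandwidth = 100 * 10^6 = 100000000 bps
Time = 8192 / 100000000 seconds
Time in us = 8192 * 10^6 / 100000000 = 81.92

81.92


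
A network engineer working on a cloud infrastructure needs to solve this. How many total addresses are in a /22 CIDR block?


Given: CIDR prefix /22
Host bits = 32 - 22 = 10
Total addresses = 2^10 = 1024

1024


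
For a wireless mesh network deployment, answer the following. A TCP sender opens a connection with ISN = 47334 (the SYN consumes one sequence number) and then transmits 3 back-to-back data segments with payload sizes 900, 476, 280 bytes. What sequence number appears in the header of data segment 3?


The SYN occupies sequence number ISN = 47334, so the first data byte is ISN + 1 = 47335.
SEQ of data segment i = (ISN + 1) + sum of payload sizes of segments 1..i-1.
Segment 1: SEQ = 47335, payload = 900 bytes
Segment 2: SEQ = 48235, payload = 476 bytes
Segment 3: SEQ = 48711, payload = 280 bytes
SEQ of segment 3 = 47335 + 900 + 476 = 48711

48711


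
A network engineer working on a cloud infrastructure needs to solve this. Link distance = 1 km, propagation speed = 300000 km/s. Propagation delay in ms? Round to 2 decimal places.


Given: distance = 1 km, speed = 300000 km/s
Delay = distance / speed = 1 / 300000 seconds
Delay in ms = 1 * 1000 / 300000
Delay = 0.0033 ms
Rounded to 2 dp = 0.00 ms

0.00


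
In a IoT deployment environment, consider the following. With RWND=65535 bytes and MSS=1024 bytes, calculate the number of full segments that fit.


Given: RWND = 65535 bytes, MSS = 1024 bytes
Full segments = floor(RWND / MSS)
Full segments = floor(65535 / 1024)
Full segments = floor(63.999) = 63

63


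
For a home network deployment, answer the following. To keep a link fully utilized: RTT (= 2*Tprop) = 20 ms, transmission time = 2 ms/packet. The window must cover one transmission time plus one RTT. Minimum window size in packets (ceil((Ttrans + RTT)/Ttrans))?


Given: Ttrans = 2 ms, RTT = 20 ms (= 2 * Tprop, Tprop = 10 ms)
Time until first ACK returns = Ttrans + RTT = 2 + 20 = 22 ms
Need W * Ttrans >= Ttrans + RTT  ->  W >= (Ttrans + RTT) / Ttrans
(Ttrans + RTT) / Ttrans = 22 / 2 = 11
W_min = ceil(11) = 11

11


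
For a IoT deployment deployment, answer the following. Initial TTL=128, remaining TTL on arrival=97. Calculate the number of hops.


Given: initial TTL = 128, received TTL = 97
Hops = initial TTL - received TTL
Hops = 128 - 97 = 31

31


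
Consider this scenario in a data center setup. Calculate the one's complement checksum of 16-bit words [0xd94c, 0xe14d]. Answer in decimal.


Given words: [0xd94c, 0xe14d]
Step 1: Sum all words
Raw sum = 55628 + 57677 = 113305
Step 2: Fold carry: (47769 + 1) = 47770
One's complement = ~47770 & 0xFFFF = 17765

17765


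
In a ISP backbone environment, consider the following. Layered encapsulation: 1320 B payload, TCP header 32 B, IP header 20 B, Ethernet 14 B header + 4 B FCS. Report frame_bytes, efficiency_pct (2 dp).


TCP segment = 1320 + 32 = 1352 B
IP packet = 1352 + 20 = 1372 B
Ethernet frame = 1372 + 14 + 4 = 1390 B
Efficiency = app / frame = 1320 / 1390 = 0.949640 = 94.9640% -> 94.96% (2 dp)

1390, 94.96


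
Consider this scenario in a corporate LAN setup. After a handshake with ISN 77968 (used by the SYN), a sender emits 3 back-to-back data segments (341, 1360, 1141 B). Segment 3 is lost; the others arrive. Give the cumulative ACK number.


SYN uses sequence number 77968; first data byte = ISN + 1 = 77969.
Segment 1: SEQ = 77969, len = 341 B, covers [77969, 78309]
Segment 2: SEQ = 78310, len = 1360 B, covers [78310, 79669]
Segment 3: SEQ = 79670, len = 1141 B, covers [79670, 80810] [LOST]
In-order data received: bytes [77969, 79669] (segments 1..2).
Segment 3 missing -> gap begins at byte 79670.
Cumulative ACK = next expected in-order byte = 77969 + 341 + 1360 = 79670

79670


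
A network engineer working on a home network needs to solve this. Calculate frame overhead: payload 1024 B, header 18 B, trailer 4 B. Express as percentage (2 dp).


Given: payload = 1024 B, header = 18 B, trailer = 4 B
Overhead bytes = header + trailer = 18 + 4 = 22
Total frame = payload + overhead = 1024 + 22 = 1046
Overhead % = 22 / 1046 * 100 = 2.1033% -> 2.10% (2 dp)

2.10


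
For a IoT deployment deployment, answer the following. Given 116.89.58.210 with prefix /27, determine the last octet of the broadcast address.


Given: IP = 116.89.58.210, prefix = /27
Host bits = 32 - 27 = 5
Network last octet = 210 AND mask = 192
Host part size = 2^5 - 1 = 31
Broadcast last octet = 192 OR 31 = 223

223


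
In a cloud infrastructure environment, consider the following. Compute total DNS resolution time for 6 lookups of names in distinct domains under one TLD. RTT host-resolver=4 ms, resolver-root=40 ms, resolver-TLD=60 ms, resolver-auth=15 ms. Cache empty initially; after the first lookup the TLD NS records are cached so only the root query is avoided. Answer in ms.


Lookup 1 (cold cache): local + root + TLD + auth = 4 + 40 + 60 + 15 = 119 ms
Lookups 2..6 (TLD NS cached -> skip root; new domain -> still ask TLD and auth): local + TLD + auth = 4 + 60 + 15 = 79 ms each
Remaining 5 lookups: 5 * 79 = 395 ms
Total = 119 + 395 = 514 ms

514


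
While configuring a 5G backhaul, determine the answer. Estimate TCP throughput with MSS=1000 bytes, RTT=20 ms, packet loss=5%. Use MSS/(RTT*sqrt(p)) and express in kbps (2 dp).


Given: MSS = 1000 bytes, RTT = 20 ms, loss = 5%
RTT in seconds = 20 / 1000 = 0.02
Loss rate = 5% = 0.05
sqrt(loss) = sqrt(0.05) = 0.223606797750
Throughput (bytes/s) = 1000 / (0.02 * 0.223606797750) = 223606.7977
Throughput (kbps) = 223606.7977 * 8 / 1000 = 1788.854382 -> 1788.85 kbps (2 dp)

1788.85


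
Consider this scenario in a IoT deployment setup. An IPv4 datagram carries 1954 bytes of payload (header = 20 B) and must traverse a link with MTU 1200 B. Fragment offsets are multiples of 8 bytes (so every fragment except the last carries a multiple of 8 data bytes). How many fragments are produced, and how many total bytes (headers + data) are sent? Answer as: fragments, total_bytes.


Max data per non-final fragment = floor((MTU - header)/8)*8 = floor((1200 - 20)/8)*8 = floor(1180/8)*8 = 1176 B
Final fragment needs no 8-byte alignment: it can carry up to MTU - header = 1180 B
Non-final fragments needed = ceil((payload - 1180) / 1176) = ceil(774/1176) = ceil(0.6582) = 1
Number of fragments = 1 + 1 = 2
Fragment sizes (data): 1 * 1176 B + 778 B (last, 778 <= 1180 OK)
Total bytes sent = payload + n_frags * header = 1954 + 2*20 = 1954 + 40 = 1994 B

2, 1994


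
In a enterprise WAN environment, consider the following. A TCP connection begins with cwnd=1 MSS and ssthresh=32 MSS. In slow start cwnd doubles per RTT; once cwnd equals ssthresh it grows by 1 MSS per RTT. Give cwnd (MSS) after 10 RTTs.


RTT 0: cwnd = 1 MSS (initial)
RTT 1: cwnd = 2 MSS (slow start, doubled)
RTT 2: cwnd = 4 MSS (slow start, doubled)
RTT 3: cwnd = 8 MSS (slow start, doubled)
RTT 4: cwnd = 16 MSS (slow start, doubled)
RTT 5: cwnd = 32 MSS (slow start, doubled)
RTT 6: cwnd = 33 MSS (congestion avoidance, +1)
RTT 7: cwnd = 34 MSS (congestion avoidance, +1)
RTT 8: cwnd = 35 MSS (congestion avoidance, +1)
RTT 9: cwnd = 36 MSS (congestion avoidance, +1)
RTT 10: cwnd = 37 MSS (congestion avoidance, +1)

37


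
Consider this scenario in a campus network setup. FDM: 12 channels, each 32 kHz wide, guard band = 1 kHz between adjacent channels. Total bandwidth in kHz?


Given: 12 channels, 32 kHz each, guard = 1 kHz
Channel bandwidth = 12 * 32 = 384 kHz
Guard bands = 11 gaps * 1 kHz = 11 kHz
Total = 384 + 11 = 395 kHz

395


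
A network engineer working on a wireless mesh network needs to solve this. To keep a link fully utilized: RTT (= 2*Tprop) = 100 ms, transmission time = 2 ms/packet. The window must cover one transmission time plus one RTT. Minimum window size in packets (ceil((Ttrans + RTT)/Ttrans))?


Given: Ttrans = 2 ms, RTT = 100 ms (= 2 * Tprop, Tprop = 50 ms)
Time until first ACK returns = Ttrans + RTT = 2 + 100 = 102 ms
Need W * Ttrans >= Ttrans + RTT  ->  W >= (Ttrans + RTT) / Ttrans
(Ttrans + RTT) / Ttrans = 102 / 2 = 51
W_min = ceil(51) = 51

51


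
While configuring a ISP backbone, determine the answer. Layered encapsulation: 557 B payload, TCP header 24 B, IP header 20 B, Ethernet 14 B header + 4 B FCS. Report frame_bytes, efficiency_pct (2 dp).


TCP segment = 557 + 24 = 581 B
IP packet = 581 + 20 = 601 B
Ethernet frame = 601 + 14 + 4 = 619 B
Efficiency = app / frame = 557 / 619 = 0.899838 = 89.9838% -> 89.98% (2 dp)

619, 89.98


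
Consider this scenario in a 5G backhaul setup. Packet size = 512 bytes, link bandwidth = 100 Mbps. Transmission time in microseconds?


Given: packet = 512 bytes, bandwidth = 100 Mbps
Packet in bits = 512 * 8 = 4096 bits
Bandwidth = 100 * 10^6 = 100000000 bps
Time = 4096 / 100000000 seconds
Time in us = 4096 * 10^6 / 100000000 = 40.96

40.96


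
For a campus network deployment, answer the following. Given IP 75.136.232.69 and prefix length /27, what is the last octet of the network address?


Given: IP = 75.136.232.69, prefix = /27
Subnet mask = 255.255.255.224
Last octet of IP: 69
Last octet of mask: 224
Network last octet = 69 AND 224 = 64

64


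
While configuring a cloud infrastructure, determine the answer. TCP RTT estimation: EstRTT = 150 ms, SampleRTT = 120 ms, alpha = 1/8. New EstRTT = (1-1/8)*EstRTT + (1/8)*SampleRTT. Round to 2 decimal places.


Given: EstRTT = 150 ms, SampleRTT = 120 ms, alpha = 1/8
New EstRTT = (1 - alpha) * EstRTT + alpha * SampleRTT
(7/8) * 150 = 131.25
(1/8) * 120 = 15
New EstRTT = 131.25 + 15 = 146.25 ms -> 146.25 ms (2 dp)

146.25


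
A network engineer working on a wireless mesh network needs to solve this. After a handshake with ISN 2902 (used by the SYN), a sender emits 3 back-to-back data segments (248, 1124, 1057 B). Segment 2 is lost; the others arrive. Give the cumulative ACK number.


SYN uses sequence number 2902; first data byte = ISN + 1 = 2903.
Segment 1: SEQ = 2903, len = 248 B, covers [2903, 3150]
Segment 2: SEQ = 3151, len = 1124 B, covers [3151, 4274] [LOST]
Segment 3: SEQ = 4275, len = 1057 B, covers [4275, 5331]
In-order data received: bytes [2903, 3150] (segments 1..1).
Segment 2 missing -> gap begins at byte 3151; later segments buffered out of order.
Cumulative ACK = next expected in-order byte = 2903 + 248 = 3151

3151


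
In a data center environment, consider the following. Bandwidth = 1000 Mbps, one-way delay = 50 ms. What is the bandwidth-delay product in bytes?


Given: bandwidth = 1000 Mbps, delay = 50 ms
BDP in bits = 1000 * 10^6 * 50 / 1000
BDP in bits = 50000000
BDP in bytes = 50000000 / 8 = 6250000

6250000


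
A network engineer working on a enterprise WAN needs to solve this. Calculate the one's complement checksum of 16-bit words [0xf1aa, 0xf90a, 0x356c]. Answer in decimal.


Given words: [0xf1aa, 0xf90a, 0x356c]
Step 1: Sum all words
Raw sum = 61866 + 63754 + 13676 = 139296
Step 2: Fold carry: (8224 + 2) = 8226
One's complement = ~8226 & 0xFFFF = 57309

57309


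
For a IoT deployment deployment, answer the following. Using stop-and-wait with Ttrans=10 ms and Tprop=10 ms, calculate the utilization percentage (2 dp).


Given: Ttrans = 10 ms, Tprop = 10 ms
RTT = 2 * Tprop = 2 * 10 = 20 ms
U = Ttrans / (Ttrans + RTT)
U = 10 / (10 + 20)
U = 10 / 30 = 0.333333
U% = 33.33%

33.33


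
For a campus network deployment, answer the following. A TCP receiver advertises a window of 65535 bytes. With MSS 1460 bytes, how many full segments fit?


Given: RWND = 65535 bytes, MSS = 1460 bytes
Full segments = floor(RWND / MSS)
Full segments = floor(65535 / 1460)
Full segments = floor(44.887) = 44

44


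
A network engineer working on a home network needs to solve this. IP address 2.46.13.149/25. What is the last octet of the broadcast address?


Given: IP = 2.46.13.149, prefix = /25
Host bits = 32 - 25 = 7
Network last octet = 149 AND mask = 128
Host part size = 2^7 - 1 = 127
Broadcast last octet = 128 OR 127 = 255

255


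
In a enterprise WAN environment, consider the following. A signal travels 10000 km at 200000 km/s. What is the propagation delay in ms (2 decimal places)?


Given: distance = 10000 km, speed = 200000 km/s
Delay = distance / speed = 10000 / 200000 seconds
Delay in ms = 10000 * 1000 / 200000
Delay = 50.0000 ms
Rounded to 2 dp = 50.00 ms

50.00


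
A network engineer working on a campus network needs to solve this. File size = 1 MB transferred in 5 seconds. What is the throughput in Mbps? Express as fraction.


Given: file = 1 MB, time = 5 s
File in Mb = 1 * 8 = 8 Mb
Throughput = 8 / 5 Mbps
Throughput = 8/5 Mbps

8/5


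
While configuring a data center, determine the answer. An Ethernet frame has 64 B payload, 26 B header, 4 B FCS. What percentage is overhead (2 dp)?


Given: payload = 64 B, header = 26 B, trailer = 4 B
Overhead bytes = header + trailer = 26 + 4 = 30
Total frame = payload + overhead = 64 + 30 = 94
Overhead % = 30 / 94 * 100 = 31.9149% -> 31.91% (2 dp)

31.91


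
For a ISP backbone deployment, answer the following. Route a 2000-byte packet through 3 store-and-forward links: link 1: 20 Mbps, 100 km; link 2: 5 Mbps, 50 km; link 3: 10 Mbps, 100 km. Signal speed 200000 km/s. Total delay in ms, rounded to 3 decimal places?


Packet = 2000 bytes = 16000 bits. Store-and-forward: sum (t_trans + t_prop) per link.
Link 1: t_trans = 16000/(20*10^6) s = 0.8000 ms; t_prop = 100/200000 s = 0.5000 ms; subtotal = 1.3000 ms
Link 2: t_trans = 16000/(5*10^6) s = 3.2000 ms; t_prop = 50/200000 s = 0.2500 ms; subtotal = 3.4500 ms
Link 3: t_trans = 16000/(10*10^6) s = 1.6000 ms; t_prop = 100/200000 s = 0.5000 ms; subtotal = 2.1000 ms
End-to-end = 1.3000 + 3.4500 + 2.1000 = 6.8500 ms -> 6.850 ms (3 dp)

6.850


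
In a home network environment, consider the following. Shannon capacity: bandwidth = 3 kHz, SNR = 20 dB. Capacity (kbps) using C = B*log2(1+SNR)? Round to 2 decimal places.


Given: B = 3 kHz, SNR = 20 dB
SNR linear = 10^(20/10) = 100
1 + SNR = 101
log2(101) = 6.6582114828
C = 3 * 1000 * 6.6582114828 = 19974.6344 bps
C = 19.974634 kbps -> 19.97 kbps (2 dp)

19.97


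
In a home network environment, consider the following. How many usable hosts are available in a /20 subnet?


Given: subnet mask /20
Host bits = 32 - 20 = 12
Total addresses = 2^12 = 4096
Usable hosts = 4096 - 2 (network + broadcast) = 4094

4094


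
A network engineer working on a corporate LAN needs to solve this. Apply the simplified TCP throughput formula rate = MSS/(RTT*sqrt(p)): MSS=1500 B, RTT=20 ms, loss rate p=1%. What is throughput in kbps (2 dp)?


Given: MSS = 1500 bytes, RTT = 20 ms, loss = 1%
RTT in seconds = 20 / 1000 = 0.02
Loss rate = 1% = 0.01
sqrt(loss) = sqrt(0.01) = 0.1
Throughput (bytes/s) = 1500 / (0.02 * 0.1) = 750000.0000
Throughput (kbps) = 750000.0000 * 8 / 1000 = 6000.000000 -> 6000.00 kbps (2 dp)

6000.00


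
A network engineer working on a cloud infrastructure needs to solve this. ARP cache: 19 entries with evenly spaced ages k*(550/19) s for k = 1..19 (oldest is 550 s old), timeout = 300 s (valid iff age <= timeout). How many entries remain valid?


Ages are k * 550/19 s for k = 1..19 (spacing = 28.9474 s).
Entry k is valid iff k * 550/19 <= 300 iff k <= 19 * 300 / 550 = 10.3636
n_valid = floor(10.3636) = 10
(n_stale = 19 - 10 = 9)

10


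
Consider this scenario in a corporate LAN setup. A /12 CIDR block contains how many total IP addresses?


Given: CIDR prefix /12
Host bits = 32 - 12 = 20
Total addresses = 2^20 = 1048576

1048576


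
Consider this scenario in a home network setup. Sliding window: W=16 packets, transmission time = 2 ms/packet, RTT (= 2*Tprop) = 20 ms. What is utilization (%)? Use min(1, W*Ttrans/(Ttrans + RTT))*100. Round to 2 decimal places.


Given: W = 16, Ttrans = 2 ms, RTT = 20 ms (= 2 * Tprop, Tprop = 10 ms)
Cycle time = Ttrans + RTT = 2 + 20 = 22 ms (first packet sent until its ACK returns)
W * Ttrans = 16 * 2 = 32 ms of sending per cycle
W * Ttrans / (Ttrans + RTT) = 32 / 22 = 1.454545
U = min(1, 1.454545) = 1.000000
U% = 100.00%

100.00


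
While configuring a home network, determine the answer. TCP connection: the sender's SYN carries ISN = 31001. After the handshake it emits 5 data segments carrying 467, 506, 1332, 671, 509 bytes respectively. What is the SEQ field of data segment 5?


The SYN occupies sequence number ISN = 31001, so the first data byte is ISN + 1 = 31002.
SEQ of data segment i = (ISN + 1) + sum of payload sizes of segments 1..i-1.
Segment 1: SEQ = 31002, payload = 467 bytes
Segment 2: SEQ = 31469, payload = 506 bytes
Segment 3: SEQ = 31975, payload = 1332 bytes
Segment 4: SEQ = 33307, payload = 671 bytes
Segment 5: SEQ = 33978, payload = 509 bytes
SEQ of segment 5 = 31002 + 467 + 506 + 1332 + 671 = 33978

33978


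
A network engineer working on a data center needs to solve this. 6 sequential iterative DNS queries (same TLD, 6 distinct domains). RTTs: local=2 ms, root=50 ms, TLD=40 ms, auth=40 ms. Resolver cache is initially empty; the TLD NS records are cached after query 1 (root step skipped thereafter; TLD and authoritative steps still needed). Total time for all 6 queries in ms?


Lookup 1 (cold cache): local + root + TLD + auth = 2 + 50 + 40 + 40 = 132 ms
Lookups 2..6 (TLD NS cached -> skip root; new domain -> still ask TLD and auth): local + TLD + auth = 2 + 40 + 40 = 82 ms each
Remaining 5 lookups: 5 * 82 = 410 ms
Total = 132 + 410 = 542 ms

542


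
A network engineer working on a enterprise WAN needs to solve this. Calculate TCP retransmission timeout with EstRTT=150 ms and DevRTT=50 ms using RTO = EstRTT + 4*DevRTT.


Given: EstRTT = 150 ms, DevRTT = 50 ms
Timeout = EstRTT + 4 * DevRTT
4 * DevRTT = 4 * 50 = 200
Timeout = 150 + 200 = 350 ms

350


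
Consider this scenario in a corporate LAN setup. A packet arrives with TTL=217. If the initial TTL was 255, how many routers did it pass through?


Given: initial TTL = 255, received TTL = 217
Hops = initial TTL - received TTL
Hops = 255 - 217 = 38

38
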